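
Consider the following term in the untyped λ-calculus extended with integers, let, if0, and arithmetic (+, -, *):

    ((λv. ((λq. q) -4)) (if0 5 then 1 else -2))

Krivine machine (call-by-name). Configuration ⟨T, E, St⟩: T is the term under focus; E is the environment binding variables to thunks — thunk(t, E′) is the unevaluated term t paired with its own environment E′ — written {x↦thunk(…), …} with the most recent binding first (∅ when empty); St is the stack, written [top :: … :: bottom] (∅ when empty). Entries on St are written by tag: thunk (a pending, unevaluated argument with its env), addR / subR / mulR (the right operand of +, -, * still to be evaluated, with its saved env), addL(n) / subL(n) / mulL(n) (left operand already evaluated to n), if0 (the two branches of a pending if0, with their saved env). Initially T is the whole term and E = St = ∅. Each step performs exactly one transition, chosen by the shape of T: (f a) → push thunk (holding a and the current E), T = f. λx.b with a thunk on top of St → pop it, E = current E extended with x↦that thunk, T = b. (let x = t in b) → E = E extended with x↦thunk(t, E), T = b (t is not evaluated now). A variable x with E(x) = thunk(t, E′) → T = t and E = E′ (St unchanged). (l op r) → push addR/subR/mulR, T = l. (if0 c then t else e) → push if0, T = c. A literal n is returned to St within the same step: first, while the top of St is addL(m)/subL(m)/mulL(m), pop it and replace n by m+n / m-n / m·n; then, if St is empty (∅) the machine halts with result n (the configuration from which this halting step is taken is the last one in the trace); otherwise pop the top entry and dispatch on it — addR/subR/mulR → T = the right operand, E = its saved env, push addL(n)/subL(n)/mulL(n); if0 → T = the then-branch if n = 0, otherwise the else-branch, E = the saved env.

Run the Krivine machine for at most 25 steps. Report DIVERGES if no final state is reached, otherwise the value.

0. ⟨T=((λv. ((λq. q) -4)) (if0 5 then 1 else -2)); E=∅; St=∅⟩
1. ⟨T=(λv. ((λq. q) -4)); E=∅; St=[thunk]⟩
2. ⟨T=((λq. q) -4); E={v↦thunk((if0 5 then 1 else -2), ∅)}; St=∅⟩
3. ⟨T=(λq. q); E={v↦thunk((if0 5 then 1 else -2), ∅)}; St=[thunk]⟩
4. ⟨T=q; E={q↦thunk(-4, {v↦thunk((if0 5 then 1 else -2), ∅)}), v↦thunk((if0 5 then 1 else -2), ∅)}; St=∅⟩
5. ⟨T=-4; E={v↦thunk((if0 5 then 1 else -2), ∅)}; St=∅⟩
→ final value -4

Answer: -4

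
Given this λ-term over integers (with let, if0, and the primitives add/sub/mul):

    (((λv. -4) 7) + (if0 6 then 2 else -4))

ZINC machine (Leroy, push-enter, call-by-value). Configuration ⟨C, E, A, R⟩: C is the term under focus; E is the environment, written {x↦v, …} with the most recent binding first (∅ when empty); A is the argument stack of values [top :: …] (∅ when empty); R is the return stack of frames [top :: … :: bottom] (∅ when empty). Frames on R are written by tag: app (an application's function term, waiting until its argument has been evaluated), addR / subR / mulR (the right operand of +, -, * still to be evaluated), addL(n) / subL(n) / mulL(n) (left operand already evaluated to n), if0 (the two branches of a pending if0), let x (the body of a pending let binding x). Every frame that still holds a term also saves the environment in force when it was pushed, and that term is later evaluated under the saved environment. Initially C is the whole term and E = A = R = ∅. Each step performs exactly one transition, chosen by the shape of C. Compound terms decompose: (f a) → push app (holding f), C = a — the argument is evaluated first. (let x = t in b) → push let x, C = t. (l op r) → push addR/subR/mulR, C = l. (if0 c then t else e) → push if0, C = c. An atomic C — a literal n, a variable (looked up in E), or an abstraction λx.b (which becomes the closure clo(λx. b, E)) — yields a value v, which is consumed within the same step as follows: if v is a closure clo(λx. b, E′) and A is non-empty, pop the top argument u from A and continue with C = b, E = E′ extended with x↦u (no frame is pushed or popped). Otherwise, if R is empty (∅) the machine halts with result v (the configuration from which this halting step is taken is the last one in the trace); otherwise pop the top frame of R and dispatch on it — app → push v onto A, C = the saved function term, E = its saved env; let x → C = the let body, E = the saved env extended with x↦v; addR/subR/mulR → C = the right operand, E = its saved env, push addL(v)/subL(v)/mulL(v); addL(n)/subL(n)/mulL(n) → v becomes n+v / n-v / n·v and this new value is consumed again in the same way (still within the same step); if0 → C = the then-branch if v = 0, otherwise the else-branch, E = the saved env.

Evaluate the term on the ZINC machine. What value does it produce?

Answer: -8

Derivation:
[0] ⟨C=(((λv. -4) 7) + (if0 6 then 2 else -4)); E=∅; A=∅; R=∅⟩
[1] ⟨C=((λv. -4) 7); E=∅; A=∅; R=[addR]⟩
[2] ⟨C=7; E=∅; A=∅; R=[app :: addR]⟩
[3] ⟨C=(λv. -4); E=∅; A=[7]; R=[addR]⟩
[4] ⟨C=-4; E={v↦7}; A=∅; R=[addR]⟩
[5] ⟨C=(if0 6 then 2 else -4); E=∅; A=∅; R=[addL(-4)]⟩
[6] ⟨C=6; E=∅; A=∅; R=[if0 :: addL(-4)]⟩
[7] ⟨C=-4; E=∅; A=∅; R=[addL(-4)]⟩
→ final value -8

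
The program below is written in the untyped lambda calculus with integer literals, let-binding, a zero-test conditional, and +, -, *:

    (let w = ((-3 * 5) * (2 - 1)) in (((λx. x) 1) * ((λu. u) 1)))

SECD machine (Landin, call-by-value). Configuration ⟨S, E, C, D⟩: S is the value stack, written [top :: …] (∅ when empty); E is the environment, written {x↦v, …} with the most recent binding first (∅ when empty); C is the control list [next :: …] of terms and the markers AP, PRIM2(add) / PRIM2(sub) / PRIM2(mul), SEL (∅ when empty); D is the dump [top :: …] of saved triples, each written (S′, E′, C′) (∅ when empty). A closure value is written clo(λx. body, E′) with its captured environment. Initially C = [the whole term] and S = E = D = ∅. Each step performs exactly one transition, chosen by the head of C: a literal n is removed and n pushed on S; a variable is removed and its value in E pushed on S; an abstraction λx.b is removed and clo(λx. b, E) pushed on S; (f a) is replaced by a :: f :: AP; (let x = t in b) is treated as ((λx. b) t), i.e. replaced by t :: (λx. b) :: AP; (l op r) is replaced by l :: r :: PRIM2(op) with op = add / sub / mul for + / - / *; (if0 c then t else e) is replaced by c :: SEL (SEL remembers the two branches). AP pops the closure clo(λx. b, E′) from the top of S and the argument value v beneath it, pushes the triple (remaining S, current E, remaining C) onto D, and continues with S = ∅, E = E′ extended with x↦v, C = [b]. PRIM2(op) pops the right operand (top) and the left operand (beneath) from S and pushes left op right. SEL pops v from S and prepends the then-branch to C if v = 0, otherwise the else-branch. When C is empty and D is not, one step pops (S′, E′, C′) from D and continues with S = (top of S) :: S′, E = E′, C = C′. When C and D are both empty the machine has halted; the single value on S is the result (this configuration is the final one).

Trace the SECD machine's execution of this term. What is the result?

Answer: 1

Machine steps:
step 0: ⟨S=∅; E=∅; C=[(let w = ((-3 * 5) * (2 - 1)) in (((λx. x) 1) * ((λu. u) 1)))]; D=∅⟩
step 1: ⟨S=∅; E=∅; C=[((-3 * 5) * (2 - 1)) :: (λw. (((λx. x) 1) * ((λu. u) 1))) :: AP]; D=∅⟩
step 2: ⟨S=∅; E=∅; C=[(-3 * 5) :: (2 - 1) :: PRIM2(mul) :: (λw. (((λx. x) 1) * ((λu. u) 1))) :: AP]; D=∅⟩
step 3: ⟨S=∅; E=∅; C=[-3 :: 5 :: PRIM2(mul) :: (2 - 1) :: PRIM2(mul) :: (λw. (((λx. x) 1) * ((λu. u) 1))) :: AP]; D=∅⟩
step 4: ⟨S=[-3]; E=∅; C=[5 :: PRIM2(mul) :: (2 - 1) :: PRIM2(mul) :: (λw. (((λx. x) 1) * ((λu. u) 1))) :: AP]; D=∅⟩
step 5: ⟨S=[5 :: -3]; E=∅; C=[PRIM2(mul) :: (2 - 1) :: PRIM2(mul) :: (λw. (((λx. x) 1) * ((λu. u) 1))) :: AP]; D=∅⟩
step 6: ⟨S=[-15]; E=∅; C=[(2 - 1) :: PRIM2(mul) :: (λw. (((λx. x) 1) * ((λu. u) 1))) :: AP]; D=∅⟩
step 7: ⟨S=[-15]; E=∅; C=[2 :: 1 :: PRIM2(sub) :: PRIM2(mul) :: (λw. (((λx. x) 1) * ((λu. u) 1))) :: AP]; D=∅⟩
step 8: ⟨S=[2 :: -15]; E=∅; C=[1 :: PRIM2(sub) :: PRIM2(mul) :: (λw. (((λx. x) 1) * ((λu. u) 1))) :: AP]; D=∅⟩
step 9: ⟨S=[1 :: 2 :: -15]; E=∅; C=[PRIM2(sub) :: PRIM2(mul) :: (λw. (((λx. x) 1) * ((λu. u) 1))) :: AP]; D=∅⟩
step 10: ⟨S=[1 :: -15]; E=∅; C=[PRIM2(mul) :: (λw. (((λx. x) 1) * ((λu. u) 1))) :: AP]; D=∅⟩
step 11: ⟨S=[-15]; E=∅; C=[(λw. (((λx. x) 1) * ((λu. u) 1))) :: AP]; D=∅⟩
step 12: ⟨S=[clo(λw. (((λx. x) 1) * ((λu. u) 1)), ∅) :: -15]; E=∅; C=[AP]; D=∅⟩
step 13: ⟨S=∅; E={w↦-15}; C=[(((λx. x) 1) * ((λu. u) 1))]; D=[(∅, ∅, ∅)]⟩
step 14: ⟨S=∅; E={w↦-15}; C=[((λx. x) 1) :: ((λu. u) 1) :: PRIM2(mul)]; D=[(∅, ∅, ∅)]⟩
step 15: ⟨S=∅; E={w↦-15}; C=[1 :: (λx. x) :: AP :: ((λu. u) 1) :: PRIM2(mul)]; D=[(∅, ∅, ∅)]⟩
step 16: ⟨S=[1]; E={w↦-15}; C=[(λx. x) :: AP :: ((λu. u) 1) :: PRIM2(mul)]; D=[(∅, ∅, ∅)]⟩
step 17: ⟨S=[clo(λx. x, {w↦-15}) :: 1]; E={w↦-15}; C=[AP :: ((λu. u) 1) :: PRIM2(mul)]; D=[(∅, ∅, ∅)]⟩
step 18: ⟨S=∅; E={x↦1, w↦-15}; C=[x]; D=[(∅, {w↦-15}, [((λu. u) 1) :: PRIM2(mul)]) :: (∅, ∅, ∅)]⟩
step 19: ⟨S=[1]; E={x↦1, w↦-15}; C=∅; D=[(∅, {w↦-15}, [((λu. u) 1) :: PRIM2(mul)]) :: (∅, ∅, ∅)]⟩
step 20: ⟨S=[1]; E={w↦-15}; C=[((λu. u) 1) :: PRIM2(mul)]; D=[(∅, ∅, ∅)]⟩
step 21: ⟨S=[1]; E={w↦-15}; C=[1 :: (λu. u) :: AP :: PRIM2(mul)]; D=[(∅, ∅, ∅)]⟩
step 22: ⟨S=[1 :: 1]; E={w↦-15}; C=[(λu. u) :: AP :: PRIM2(mul)]; D=[(∅, ∅, ∅)]⟩
step 23: ⟨S=[clo(λu. u, {w↦-15}) :: 1 :: 1]; E={w↦-15}; C=[AP :: PRIM2(mul)]; D=[(∅, ∅, ∅)]⟩
step 24: ⟨S=∅; E={u↦1, w↦-15}; C=[u]; D=[([1], {w↦-15}, [PRIM2(mul)]) :: (∅, ∅, ∅)]⟩
step 25: ⟨S=[1]; E={u↦1, w↦-15}; C=∅; D=[([1], {w↦-15}, [PRIM2(mul)]) :: (∅, ∅, ∅)]⟩
step 26: ⟨S=[1 :: 1]; E={w↦-15}; C=[PRIM2(mul)]; D=[(∅, ∅, ∅)]⟩
step 27: ⟨S=[1]; E={w↦-15}; C=∅; D=[(∅, ∅, ∅)]⟩
step 28: ⟨S=[1]; E=∅; C=∅; D=∅⟩
→ final value 1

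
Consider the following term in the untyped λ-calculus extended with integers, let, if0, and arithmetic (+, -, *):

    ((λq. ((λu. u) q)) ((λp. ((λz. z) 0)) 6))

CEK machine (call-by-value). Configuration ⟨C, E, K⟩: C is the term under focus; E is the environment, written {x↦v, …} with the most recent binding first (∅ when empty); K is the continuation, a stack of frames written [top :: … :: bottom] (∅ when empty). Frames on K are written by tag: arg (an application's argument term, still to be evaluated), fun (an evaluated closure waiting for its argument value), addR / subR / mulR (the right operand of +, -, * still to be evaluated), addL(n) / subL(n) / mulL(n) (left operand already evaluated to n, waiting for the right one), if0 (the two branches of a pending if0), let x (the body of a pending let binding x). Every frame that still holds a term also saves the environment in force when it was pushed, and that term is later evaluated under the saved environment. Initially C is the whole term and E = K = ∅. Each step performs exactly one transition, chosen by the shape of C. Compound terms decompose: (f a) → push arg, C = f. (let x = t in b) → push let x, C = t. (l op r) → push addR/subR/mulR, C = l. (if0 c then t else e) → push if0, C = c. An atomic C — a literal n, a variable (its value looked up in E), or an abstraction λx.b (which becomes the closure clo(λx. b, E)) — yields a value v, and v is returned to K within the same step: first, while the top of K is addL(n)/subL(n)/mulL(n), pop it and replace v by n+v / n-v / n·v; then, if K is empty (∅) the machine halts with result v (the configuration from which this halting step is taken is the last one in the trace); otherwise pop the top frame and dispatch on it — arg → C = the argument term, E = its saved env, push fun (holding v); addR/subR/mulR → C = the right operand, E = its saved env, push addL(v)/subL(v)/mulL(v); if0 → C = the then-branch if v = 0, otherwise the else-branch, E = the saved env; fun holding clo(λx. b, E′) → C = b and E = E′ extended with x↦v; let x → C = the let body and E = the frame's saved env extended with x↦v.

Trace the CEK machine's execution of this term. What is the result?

Answer: 0

Execution trace:
0. <C=((λq. ((λu. u) q)) ((λp. ((λz. z) 0)) 6)), E=∅, K=∅>
1. <C=(λq. ((λu. u) q)), E=∅, K=[arg]>
2. <C=((λp. ((λz. z) 0)) 6), E=∅, K=[fun]>
3. <C=(λp. ((λz. z) 0)), E=∅, K=[arg :: fun]>
4. <C=6, E=∅, K=[fun :: fun]>
5. <C=((λz. z) 0), E={p↦6}, K=[fun]>
6. <C=(λz. z), E={p↦6}, K=[arg :: fun]>
7. <C=0, E={p↦6}, K=[fun :: fun]>
8. <C=z, E={z↦0, p↦6}, K=[fun]>
9. <C=((λu. u) q), E={q↦0}, K=∅>
10. <C=(λu. u), E={q↦0}, K=[arg]>
11. <C=q, E={q↦0}, K=[fun]>
12. <C=u, E={u↦0, q↦0}, K=∅>
→ final value 0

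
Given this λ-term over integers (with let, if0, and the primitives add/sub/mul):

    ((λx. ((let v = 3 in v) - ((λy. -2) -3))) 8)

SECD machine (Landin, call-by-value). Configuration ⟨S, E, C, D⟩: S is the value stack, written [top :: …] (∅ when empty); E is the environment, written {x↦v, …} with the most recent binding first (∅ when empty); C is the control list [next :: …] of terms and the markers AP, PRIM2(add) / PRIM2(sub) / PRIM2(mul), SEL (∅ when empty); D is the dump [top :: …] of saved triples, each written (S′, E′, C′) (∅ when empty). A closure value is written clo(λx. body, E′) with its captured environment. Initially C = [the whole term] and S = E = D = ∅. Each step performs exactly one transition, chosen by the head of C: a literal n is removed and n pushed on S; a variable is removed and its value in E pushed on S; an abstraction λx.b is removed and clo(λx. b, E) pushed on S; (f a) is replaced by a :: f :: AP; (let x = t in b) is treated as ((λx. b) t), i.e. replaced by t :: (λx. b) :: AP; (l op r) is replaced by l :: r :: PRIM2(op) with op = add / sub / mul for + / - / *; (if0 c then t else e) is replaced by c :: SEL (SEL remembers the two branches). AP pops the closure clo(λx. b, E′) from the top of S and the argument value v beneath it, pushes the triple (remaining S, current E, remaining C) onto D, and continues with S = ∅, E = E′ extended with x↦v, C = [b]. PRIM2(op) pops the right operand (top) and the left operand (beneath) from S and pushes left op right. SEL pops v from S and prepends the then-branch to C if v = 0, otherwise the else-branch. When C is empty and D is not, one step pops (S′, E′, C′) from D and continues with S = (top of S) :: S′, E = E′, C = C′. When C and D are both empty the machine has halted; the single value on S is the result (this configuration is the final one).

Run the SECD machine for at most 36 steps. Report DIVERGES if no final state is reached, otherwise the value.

Answer: 5

Machine steps:
t=0: <S=∅, E=∅, C=[((λx. ((let v = 3 in v) - ((λy. -2) -3))) 8)], D=∅>
t=1: <S=∅, E=∅, C=[8 :: (λx. ((let v = 3 in v) - ((λy. -2) -3))) :: AP], D=∅>
t=2: <S=[8], E=∅, C=[(λx. ((let v = 3 in v) - ((λy. -2) -3))) :: AP], D=∅>
t=3: <S=[clo(λx. ((let v = 3 in v) - ((λy. -2) -3)), ∅) :: 8], E=∅, C=[AP], D=∅>
t=4: <S=∅, E={x↦8}, C=[((let v = 3 in v) - ((λy. -2) -3))], D=[(∅, ∅, ∅)]>
t=5: <S=∅, E={x↦8}, C=[(let v = 3 in v) :: ((λy. -2) -3) :: PRIM2(sub)], D=[(∅, ∅, ∅)]>
t=6: <S=∅, E={x↦8}, C=[3 :: (λv. v) :: AP :: ((λy. -2) -3) :: PRIM2(sub)], D=[(∅, ∅, ∅)]>
t=7: <S=[3], E={x↦8}, C=[(λv. v) :: AP :: ((λy. -2) -3) :: PRIM2(sub)], D=[(∅, ∅, ∅)]>
t=8: <S=[clo(λv. v, {x↦8}) :: 3], E={x↦8}, C=[AP :: ((λy. -2) -3) :: PRIM2(sub)], D=[(∅, ∅, ∅)]>
t=9: <S=∅, E={v↦3, x↦8}, C=[v], D=[(∅, {x↦8}, [((λy. -2) -3) :: PRIM2(sub)]) :: (∅, ∅, ∅)]>
t=10: <S=[3], E={v↦3, x↦8}, C=∅, D=[(∅, {x↦8}, [((λy. -2) -3) :: PRIM2(sub)]) :: (∅, ∅, ∅)]>
t=11: <S=[3], E={x↦8}, C=[((λy. -2) -3) :: PRIM2(sub)], D=[(∅, ∅, ∅)]>
t=12: <S=[3], E={x↦8}, C=[-3 :: (λy. -2) :: AP :: PRIM2(sub)], D=[(∅, ∅, ∅)]>
t=13: <S=[-3 :: 3], E={x↦8}, C=[(λy. -2) :: AP :: PRIM2(sub)], D=[(∅, ∅, ∅)]>
t=14: <S=[clo(λy. -2, {x↦8}) :: -3 :: 3], E={x↦8}, C=[AP :: PRIM2(sub)], D=[(∅, ∅, ∅)]>
t=15: <S=∅, E={y↦-3, x↦8}, C=[-2], D=[([3], {x↦8}, [PRIM2(sub)]) :: (∅, ∅, ∅)]>
t=16: <S=[-2], E={y↦-3, x↦8}, C=∅, D=[([3], {x↦8}, [PRIM2(sub)]) :: (∅, ∅, ∅)]>
t=17: <S=[-2 :: 3], E={x↦8}, C=[PRIM2(sub)], D=[(∅, ∅, ∅)]>
t=18: <S=[5], E={x↦8}, C=∅, D=[(∅, ∅, ∅)]>
t=19: <S=[5], E=∅, C=∅, D=∅>
→ final value 5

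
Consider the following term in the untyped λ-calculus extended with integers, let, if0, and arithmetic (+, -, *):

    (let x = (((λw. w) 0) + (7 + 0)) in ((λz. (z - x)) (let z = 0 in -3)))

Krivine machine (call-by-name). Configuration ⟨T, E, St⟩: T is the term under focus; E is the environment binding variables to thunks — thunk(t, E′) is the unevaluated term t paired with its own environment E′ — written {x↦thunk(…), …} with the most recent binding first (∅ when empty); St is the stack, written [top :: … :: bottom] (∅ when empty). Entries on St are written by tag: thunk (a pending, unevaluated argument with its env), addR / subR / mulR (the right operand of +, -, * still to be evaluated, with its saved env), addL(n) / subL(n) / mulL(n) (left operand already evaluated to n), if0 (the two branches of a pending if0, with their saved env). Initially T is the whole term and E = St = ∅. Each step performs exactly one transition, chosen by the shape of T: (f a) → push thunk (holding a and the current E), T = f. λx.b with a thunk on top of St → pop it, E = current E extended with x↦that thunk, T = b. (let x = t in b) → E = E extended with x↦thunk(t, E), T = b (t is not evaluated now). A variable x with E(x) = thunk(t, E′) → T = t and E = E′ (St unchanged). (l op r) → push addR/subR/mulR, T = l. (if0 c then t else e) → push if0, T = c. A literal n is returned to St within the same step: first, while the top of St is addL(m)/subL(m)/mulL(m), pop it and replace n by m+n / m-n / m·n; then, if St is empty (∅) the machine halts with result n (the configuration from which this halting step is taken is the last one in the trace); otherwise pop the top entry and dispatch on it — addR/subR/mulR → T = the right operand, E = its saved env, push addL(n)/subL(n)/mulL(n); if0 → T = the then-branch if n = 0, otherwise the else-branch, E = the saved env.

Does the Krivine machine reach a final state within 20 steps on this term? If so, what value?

Answer: -10

Derivation:
t=0: <T=(let x = (((λw. w) 0) + (7 + 0)) in ((λz. (z - x)) (let z = 0 in -3))), E=∅, St=∅>
t=1: <T=((λz. (z - x)) (let z = 0 in -3)), E={x↦thunk((((λw. w) 0) + (7 + 0)), ∅)}, St=∅>
t=2: <T=(λz. (z - x)), E={x↦thunk((((λw. w) 0) + (7 + 0)), ∅)}, St=[thunk]>
t=3: <T=(z - x), E={z↦thunk((let z = 0 in -3), {x↦thunk((((λw. w) 0) + (7 + 0)), ∅)}), x↦thunk((((λw. w) 0) + (7 + 0)), ∅)}, St=∅>
t=4: <T=z, E={z↦thunk((let z = 0 in -3), {x↦thunk((((λw. w) 0) + (7 + 0)), ∅)}), x↦thunk((((λw. w) 0) + (7 + 0)), ∅)}, St=[subR]>
t=5: <T=(let z = 0 in -3), E={x↦thunk((((λw. w) 0) + (7 + 0)), ∅)}, St=[subR]>
t=6: <T=-3, E={z↦thunk(0, {x↦thunk((((λw. w) 0) + (7 + 0)), ∅)}), x↦thunk((((λw. w) 0) + (7 + 0)), ∅)}, St=[subR]>
t=7: <T=x, E={z↦thunk((let z = 0 in -3), {x↦thunk((((λw. w) 0) + (7 + 0)), ∅)}), x↦thunk((((λw. w) 0) + (7 + 0)), ∅)}, St=[subL(-3)]>
t=8: <T=(((λw. w) 0) + (7 + 0)), E=∅, St=[subL(-3)]>
t=9: <T=((λw. w) 0), E=∅, St=[addR :: subL(-3)]>
t=10: <T=(λw. w), E=∅, St=[thunk :: addR :: subL(-3)]>
t=11: <T=w, E={w↦thunk(0, ∅)}, St=[addR :: subL(-3)]>
t=12: <T=0, E=∅, St=[addR :: subL(-3)]>
t=13: <T=(7 + 0), E=∅, St=[addL(0) :: subL(-3)]>
t=14: <T=7, E=∅, St=[addR :: addL(0) :: subL(-3)]>
t=15: <T=0, E=∅, St=[addL(7) :: addL(0) :: subL(-3)]>
→ final value -10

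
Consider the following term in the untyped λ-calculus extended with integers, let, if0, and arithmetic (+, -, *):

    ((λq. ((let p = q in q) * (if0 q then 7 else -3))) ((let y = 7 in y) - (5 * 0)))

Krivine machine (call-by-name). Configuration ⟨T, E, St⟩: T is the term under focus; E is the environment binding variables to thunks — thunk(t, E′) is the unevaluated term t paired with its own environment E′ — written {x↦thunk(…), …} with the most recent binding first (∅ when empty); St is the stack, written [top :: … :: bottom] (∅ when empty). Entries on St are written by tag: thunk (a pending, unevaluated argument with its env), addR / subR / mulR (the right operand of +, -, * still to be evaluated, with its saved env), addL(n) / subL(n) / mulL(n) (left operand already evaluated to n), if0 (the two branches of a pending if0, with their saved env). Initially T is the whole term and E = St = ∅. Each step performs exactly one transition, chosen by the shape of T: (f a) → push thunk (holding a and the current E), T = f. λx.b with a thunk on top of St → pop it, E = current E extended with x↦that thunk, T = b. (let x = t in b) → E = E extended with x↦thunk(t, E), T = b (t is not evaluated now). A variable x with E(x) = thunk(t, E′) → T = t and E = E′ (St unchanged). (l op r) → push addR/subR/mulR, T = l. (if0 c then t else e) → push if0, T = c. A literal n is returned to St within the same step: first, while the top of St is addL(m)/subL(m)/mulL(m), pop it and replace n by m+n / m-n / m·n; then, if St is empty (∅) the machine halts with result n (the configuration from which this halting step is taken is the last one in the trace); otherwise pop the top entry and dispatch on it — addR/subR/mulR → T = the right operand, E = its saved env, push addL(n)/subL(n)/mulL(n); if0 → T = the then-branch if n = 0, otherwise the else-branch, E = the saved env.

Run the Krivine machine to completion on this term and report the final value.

Answer: -21

Machine steps:
step 0: [T=((λq. ((let p = q in q) * (if0 q then 7 else -3))) ((let y = 7 in y) - (5 * 0))) | E=∅ | St=∅]
step 1: [T=(λq. ((let p = q in q) * (if0 q then 7 else -3))) | E=∅ | St=[thunk]]
step 2: [T=((let p = q in q) * (if0 q then 7 else -3)) | E={q↦thunk(((let y = 7 in y) - (5 * 0)), ∅)} | St=∅]
step 3: [T=(let p = q in q) | E={q↦thunk(((let y = 7 in y) - (5 * 0)), ∅)} | St=[mulR]]
step 4: [T=q | E={p↦thunk(q, {q↦thunk(((let y = 7 in y) - (5 * 0)), ∅)}), q↦thunk(((let y = 7 in y) - (5 * 0)), ∅)} | St=[mulR]]
step 5: [T=((let y = 7 in y) - (5 * 0)) | E=∅ | St=[mulR]]
step 6: [T=(let y = 7 in y) | E=∅ | St=[subR :: mulR]]
step 7: [T=y | E={y↦thunk(7, ∅)} | St=[subR :: mulR]]
step 8: [T=7 | E=∅ | St=[subR :: mulR]]
step 9: [T=(5 * 0) | E=∅ | St=[subL(7) :: mulR]]
step 10: [T=5 | E=∅ | St=[mulR :: subL(7) :: mulR]]
step 11: [T=0 | E=∅ | St=[mulL(5) :: subL(7) :: mulR]]
step 12: [T=(if0 q then 7 else -3) | E={q↦thunk(((let y = 7 in y) - (5 * 0)), ∅)} | St=[mulL(7)]]
step 13: [T=q | E={q↦thunk(((let y = 7 in y) - (5 * 0)), ∅)} | St=[if0 :: mulL(7)]]
step 14: [T=((let y = 7 in y) - (5 * 0)) | E=∅ | St=[if0 :: mulL(7)]]
step 15: [T=(let y = 7 in y) | E=∅ | St=[subR :: if0 :: mulL(7)]]
step 16: [T=y | E={y↦thunk(7, ∅)} | St=[subR :: if0 :: mulL(7)]]
step 17: [T=7 | E=∅ | St=[subR :: if0 :: mulL(7)]]
step 18: [T=(5 * 0) | E=∅ | St=[subL(7) :: if0 :: mulL(7)]]
step 19: [T=5 | E=∅ | St=[mulR :: subL(7) :: if0 :: mulL(7)]]
step 20: [T=0 | E=∅ | St=[mulL(5) :: subL(7) :: if0 :: mulL(7)]]
step 21: [T=-3 | E={q↦thunk(((let y = 7 in y) - (5 * 0)), ∅)} | St=[mulL(7)]]
→ final value -21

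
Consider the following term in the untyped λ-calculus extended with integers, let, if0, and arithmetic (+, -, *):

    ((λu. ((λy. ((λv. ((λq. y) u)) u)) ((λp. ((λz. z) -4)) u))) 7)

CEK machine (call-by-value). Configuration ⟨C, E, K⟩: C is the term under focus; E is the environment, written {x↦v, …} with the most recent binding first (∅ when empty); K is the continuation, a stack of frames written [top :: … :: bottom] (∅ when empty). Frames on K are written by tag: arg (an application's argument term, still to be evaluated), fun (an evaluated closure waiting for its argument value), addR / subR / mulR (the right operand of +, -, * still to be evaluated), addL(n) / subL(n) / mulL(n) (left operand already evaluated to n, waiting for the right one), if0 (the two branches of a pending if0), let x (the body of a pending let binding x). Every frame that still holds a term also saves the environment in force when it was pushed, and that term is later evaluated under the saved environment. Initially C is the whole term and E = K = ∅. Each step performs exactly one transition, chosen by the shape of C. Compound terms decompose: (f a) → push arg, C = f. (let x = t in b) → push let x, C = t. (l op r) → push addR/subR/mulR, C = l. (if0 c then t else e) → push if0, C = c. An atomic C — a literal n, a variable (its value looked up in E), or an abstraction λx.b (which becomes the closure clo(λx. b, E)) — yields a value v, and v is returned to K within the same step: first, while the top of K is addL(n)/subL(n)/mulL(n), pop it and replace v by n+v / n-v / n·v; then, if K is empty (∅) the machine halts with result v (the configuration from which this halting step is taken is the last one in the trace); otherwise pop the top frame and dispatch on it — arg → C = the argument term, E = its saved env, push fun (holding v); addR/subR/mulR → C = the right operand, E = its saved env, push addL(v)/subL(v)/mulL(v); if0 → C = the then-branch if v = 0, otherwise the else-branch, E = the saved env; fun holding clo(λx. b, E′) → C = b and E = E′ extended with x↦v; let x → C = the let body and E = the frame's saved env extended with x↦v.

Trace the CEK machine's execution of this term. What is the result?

t=0: ⟨C=((λu. ((λy. ((λv. ((λq. y) u)) u)) ((λp. ((λz. z) -4)) u))) 7); E=∅; K=∅⟩
t=1: ⟨C=(λu. ((λy. ((λv. ((λq. y) u)) u)) ((λp. ((λz. z) -4)) u))); E=∅; K=[arg]⟩
t=2: ⟨C=7; E=∅; K=[fun]⟩
t=3: ⟨C=((λy. ((λv. ((λq. y) u)) u)) ((λp. ((λz. z) -4)) u)); E={u↦7}; K=∅⟩
t=4: ⟨C=(λy. ((λv. ((λq. y) u)) u)); E={u↦7}; K=[arg]⟩
t=5: ⟨C=((λp. ((λz. z) -4)) u); E={u↦7}; K=[fun]⟩
t=6: ⟨C=(λp. ((λz. z) -4)); E={u↦7}; K=[arg :: fun]⟩
t=7: ⟨C=u; E={u↦7}; K=[fun :: fun]⟩
t=8: ⟨C=((λz. z) -4); E={p↦7, u↦7}; K=[fun]⟩
t=9: ⟨C=(λz. z); E={p↦7, u↦7}; K=[arg :: fun]⟩
t=10: ⟨C=-4; E={p↦7, u↦7}; K=[fun :: fun]⟩
t=11: ⟨C=z; E={z↦-4, p↦7, u↦7}; K=[fun]⟩
t=12: ⟨C=((λv. ((λq. y) u)) u); E={y↦-4, u↦7}; K=∅⟩
t=13: ⟨C=(λv. ((λq. y) u)); E={y↦-4, u↦7}; K=[arg]⟩
t=14: ⟨C=u; E={y↦-4, u↦7}; K=[fun]⟩
t=15: ⟨C=((λq. y) u); E={v↦7, y↦-4, u↦7}; K=∅⟩
t=16: ⟨C=(λq. y); E={v↦7, y↦-4, u↦7}; K=[arg]⟩
t=17: ⟨C=u; E={v↦7, y↦-4, u↦7}; K=[fun]⟩
t=18: ⟨C=y; E={q↦7, v↦7, y↦-4, u↦7}; K=∅⟩
→ final value -4

Answer: -4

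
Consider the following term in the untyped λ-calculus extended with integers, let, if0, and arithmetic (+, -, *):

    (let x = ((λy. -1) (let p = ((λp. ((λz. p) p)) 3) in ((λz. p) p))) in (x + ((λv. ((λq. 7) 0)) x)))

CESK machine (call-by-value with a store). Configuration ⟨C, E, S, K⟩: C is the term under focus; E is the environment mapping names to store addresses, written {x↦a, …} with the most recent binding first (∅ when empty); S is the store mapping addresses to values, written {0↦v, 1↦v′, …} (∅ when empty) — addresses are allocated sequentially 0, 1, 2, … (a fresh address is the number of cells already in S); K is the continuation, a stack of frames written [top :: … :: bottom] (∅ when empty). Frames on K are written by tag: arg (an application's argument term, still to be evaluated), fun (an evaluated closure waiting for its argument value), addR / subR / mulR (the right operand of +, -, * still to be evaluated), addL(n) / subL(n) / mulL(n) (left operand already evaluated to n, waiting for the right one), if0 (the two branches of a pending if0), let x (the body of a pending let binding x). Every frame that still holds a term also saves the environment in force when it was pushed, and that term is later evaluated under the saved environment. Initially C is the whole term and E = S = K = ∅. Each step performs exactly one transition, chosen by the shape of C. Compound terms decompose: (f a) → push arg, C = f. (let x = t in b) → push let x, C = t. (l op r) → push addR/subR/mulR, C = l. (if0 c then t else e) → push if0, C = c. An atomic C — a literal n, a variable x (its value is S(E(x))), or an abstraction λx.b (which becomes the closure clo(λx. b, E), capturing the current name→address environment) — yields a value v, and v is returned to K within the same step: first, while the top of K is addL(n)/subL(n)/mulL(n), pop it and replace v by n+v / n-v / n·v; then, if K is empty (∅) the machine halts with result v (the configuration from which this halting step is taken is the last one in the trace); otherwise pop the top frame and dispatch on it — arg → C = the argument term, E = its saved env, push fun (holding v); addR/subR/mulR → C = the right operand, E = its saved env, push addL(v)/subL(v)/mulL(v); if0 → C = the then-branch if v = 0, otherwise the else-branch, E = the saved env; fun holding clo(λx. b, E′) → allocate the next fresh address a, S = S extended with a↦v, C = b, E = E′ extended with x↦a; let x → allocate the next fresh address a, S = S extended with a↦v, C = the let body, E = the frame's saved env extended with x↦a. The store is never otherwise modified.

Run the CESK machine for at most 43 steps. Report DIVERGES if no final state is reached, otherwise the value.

0. [C=(let x = ((λy. -1) (let p = ((λp. ((λz. p) p)) 3) in ((λz. p) p))) in (x + ((λv. ((λq. 7) 0)) x))) | E=∅ | S=∅ | K=∅]
1. [C=((λy. -1) (let p = ((λp. ((λz. p) p)) 3) in ((λz. p) p))) | E=∅ | S=∅ | K=[let x]]
2. [C=(λy. -1) | E=∅ | S=∅ | K=[arg :: let x]]
3. [C=(let p = ((λp. ((λz. p) p)) 3) in ((λz. p) p)) | E=∅ | S=∅ | K=[fun :: let x]]
4. [C=((λp. ((λz. p) p)) 3) | E=∅ | S=∅ | K=[let p :: fun :: let x]]
5. [C=(λp. ((λz. p) p)) | E=∅ | S=∅ | K=[arg :: let p :: fun :: let x]]
6. [C=3 | E=∅ | S=∅ | K=[fun :: let p :: fun :: let x]]
7. [C=((λz. p) p) | E={p↦0} | S={0↦3} | K=[let p :: fun :: let x]]
8. [C=(λz. p) | E={p↦0} | S={0↦3} | K=[arg :: let p :: fun :: let x]]
9. [C=p | E={p↦0} | S={0↦3} | K=[fun :: let p :: fun :: let x]]
10. [C=p | E={z↦1, p↦0} | S={0↦3, 1↦3} | K=[let p :: fun :: let x]]
11. [C=((λz. p) p) | E={p↦2} | S={0↦3, 1↦3, 2↦3} | K=[fun :: let x]]
12. [C=(λz. p) | E={p↦2} | S={0↦3, 1↦3, 2↦3} | K=[arg :: fun :: let x]]
13. [C=p | E={p↦2} | S={0↦3, 1↦3, 2↦3} | K=[fun :: fun :: let x]]
14. [C=p | E={z↦3, p↦2} | S={0↦3, 1↦3, 2↦3, 3↦3} | K=[fun :: let x]]
15. [C=-1 | E={y↦4} | S={0↦3, 1↦3, 2↦3, 3↦3, 4↦3} | K=[let x]]
16. [C=(x + ((λv. ((λq. 7) 0)) x)) | E={x↦5} | S={0↦3, 1↦3, 2↦3, 3↦3, 4↦3, 5↦-1} | K=∅]
17. [C=x | E={x↦5} | S={0↦3, 1↦3, 2↦3, 3↦3, 4↦3, 5↦-1} | K=[addR]]
18. [C=((λv. ((λq. 7) 0)) x) | E={x↦5} | S={0↦3, 1↦3, 2↦3, 3↦3, 4↦3, 5↦-1} | K=[addL(-1)]]
19. [C=(λv. ((λq. 7) 0)) | E={x↦5} | S={0↦3, 1↦3, 2↦3, 3↦3, 4↦3, 5↦-1} | K=[arg :: addL(-1)]]
20. [C=x | E={x↦5} | S={0↦3, 1↦3, 2↦3, 3↦3, 4↦3, 5↦-1} | K=[fun :: addL(-1)]]
21. [C=((λq. 7) 0) | E={v↦6, x↦5} | S={0↦3, 1↦3, 2↦3, 3↦3, 4↦3, 5↦-1, 6↦-1} | K=[addL(-1)]]
22. [C=(λq. 7) | E={v↦6, x↦5} | S={0↦3, 1↦3, 2↦3, 3↦3, 4↦3, 5↦-1, 6↦-1} | K=[arg :: addL(-1)]]
23. [C=0 | E={v↦6, x↦5} | S={0↦3, 1↦3, 2↦3, 3↦3, 4↦3, 5↦-1, 6↦-1} | K=[fun :: addL(-1)]]
24. [C=7 | E={q↦7, v↦6, x↦5} | S={0↦3, 1↦3, 2↦3, 3↦3, 4↦3, 5↦-1, 6↦-1, 7↦0} | K=[addL(-1)]]
→ final value 6

Answer: 6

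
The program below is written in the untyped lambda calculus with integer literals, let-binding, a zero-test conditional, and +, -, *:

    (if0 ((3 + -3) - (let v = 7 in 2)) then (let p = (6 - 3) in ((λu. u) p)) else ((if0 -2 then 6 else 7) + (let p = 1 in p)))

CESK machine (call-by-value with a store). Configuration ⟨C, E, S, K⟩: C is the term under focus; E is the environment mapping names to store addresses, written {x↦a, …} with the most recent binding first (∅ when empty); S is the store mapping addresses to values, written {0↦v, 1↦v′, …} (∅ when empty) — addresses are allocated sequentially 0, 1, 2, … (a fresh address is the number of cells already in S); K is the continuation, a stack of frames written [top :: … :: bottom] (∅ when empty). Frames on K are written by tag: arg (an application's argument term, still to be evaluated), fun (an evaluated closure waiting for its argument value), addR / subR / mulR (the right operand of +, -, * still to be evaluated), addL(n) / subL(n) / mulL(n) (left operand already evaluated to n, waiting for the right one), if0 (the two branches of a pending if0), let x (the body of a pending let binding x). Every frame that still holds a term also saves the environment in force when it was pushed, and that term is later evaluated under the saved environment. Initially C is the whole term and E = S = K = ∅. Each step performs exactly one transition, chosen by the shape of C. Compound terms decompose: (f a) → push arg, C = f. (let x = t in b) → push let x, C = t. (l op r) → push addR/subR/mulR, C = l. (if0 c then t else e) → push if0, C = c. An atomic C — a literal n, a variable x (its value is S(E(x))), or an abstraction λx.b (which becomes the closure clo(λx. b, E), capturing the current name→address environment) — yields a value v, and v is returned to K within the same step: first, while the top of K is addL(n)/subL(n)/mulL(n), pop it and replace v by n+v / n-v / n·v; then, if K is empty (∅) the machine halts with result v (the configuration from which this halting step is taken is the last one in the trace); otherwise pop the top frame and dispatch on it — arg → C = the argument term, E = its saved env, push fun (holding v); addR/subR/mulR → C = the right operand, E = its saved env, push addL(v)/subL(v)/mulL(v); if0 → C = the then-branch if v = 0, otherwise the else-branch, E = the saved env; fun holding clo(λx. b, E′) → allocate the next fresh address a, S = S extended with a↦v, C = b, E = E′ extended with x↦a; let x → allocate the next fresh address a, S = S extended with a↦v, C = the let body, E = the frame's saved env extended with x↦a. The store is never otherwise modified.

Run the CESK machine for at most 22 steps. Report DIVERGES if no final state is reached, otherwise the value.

Answer: 8

Execution trace:
step 0: ⟨C=(if0 ((3 + -3) - (let v = 7 in 2)) then (let p = (6 - 3) in ((λu. u) p)) else ((if0 -2 then 6 else 7) + (let p = 1 in p))); E=∅; S=∅; K=∅⟩
step 1: ⟨C=((3 + -3) - (let v = 7 in 2)); E=∅; S=∅; K=[if0]⟩
step 2: ⟨C=(3 + -3); E=∅; S=∅; K=[subR :: if0]⟩
step 3: ⟨C=3; E=∅; S=∅; K=[addR :: subR :: if0]⟩
step 4: ⟨C=-3; E=∅; S=∅; K=[addL(3) :: subR :: if0]⟩
step 5: ⟨C=(let v = 7 in 2); E=∅; S=∅; K=[subL(0) :: if0]⟩
step 6: ⟨C=7; E=∅; S=∅; K=[let v :: subL(0) :: if0]⟩
step 7: ⟨C=2; E={v↦0}; S={0↦7}; K=[subL(0) :: if0]⟩
step 8: ⟨C=((if0 -2 then 6 else 7) + (let p = 1 in p)); E=∅; S={0↦7}; K=∅⟩
step 9: ⟨C=(if0 -2 then 6 else 7); E=∅; S={0↦7}; K=[addR]⟩
step 10: ⟨C=-2; E=∅; S={0↦7}; K=[if0 :: addR]⟩
step 11: ⟨C=7; E=∅; S={0↦7}; K=[addR]⟩
step 12: ⟨C=(let p = 1 in p); E=∅; S={0↦7}; K=[addL(7)]⟩
step 13: ⟨C=1; E=∅; S={0↦7}; K=[let p :: addL(7)]⟩
step 14: ⟨C=p; E={p↦1}; S={0↦7, 1↦1}; K=[addL(7)]⟩
→ final value 8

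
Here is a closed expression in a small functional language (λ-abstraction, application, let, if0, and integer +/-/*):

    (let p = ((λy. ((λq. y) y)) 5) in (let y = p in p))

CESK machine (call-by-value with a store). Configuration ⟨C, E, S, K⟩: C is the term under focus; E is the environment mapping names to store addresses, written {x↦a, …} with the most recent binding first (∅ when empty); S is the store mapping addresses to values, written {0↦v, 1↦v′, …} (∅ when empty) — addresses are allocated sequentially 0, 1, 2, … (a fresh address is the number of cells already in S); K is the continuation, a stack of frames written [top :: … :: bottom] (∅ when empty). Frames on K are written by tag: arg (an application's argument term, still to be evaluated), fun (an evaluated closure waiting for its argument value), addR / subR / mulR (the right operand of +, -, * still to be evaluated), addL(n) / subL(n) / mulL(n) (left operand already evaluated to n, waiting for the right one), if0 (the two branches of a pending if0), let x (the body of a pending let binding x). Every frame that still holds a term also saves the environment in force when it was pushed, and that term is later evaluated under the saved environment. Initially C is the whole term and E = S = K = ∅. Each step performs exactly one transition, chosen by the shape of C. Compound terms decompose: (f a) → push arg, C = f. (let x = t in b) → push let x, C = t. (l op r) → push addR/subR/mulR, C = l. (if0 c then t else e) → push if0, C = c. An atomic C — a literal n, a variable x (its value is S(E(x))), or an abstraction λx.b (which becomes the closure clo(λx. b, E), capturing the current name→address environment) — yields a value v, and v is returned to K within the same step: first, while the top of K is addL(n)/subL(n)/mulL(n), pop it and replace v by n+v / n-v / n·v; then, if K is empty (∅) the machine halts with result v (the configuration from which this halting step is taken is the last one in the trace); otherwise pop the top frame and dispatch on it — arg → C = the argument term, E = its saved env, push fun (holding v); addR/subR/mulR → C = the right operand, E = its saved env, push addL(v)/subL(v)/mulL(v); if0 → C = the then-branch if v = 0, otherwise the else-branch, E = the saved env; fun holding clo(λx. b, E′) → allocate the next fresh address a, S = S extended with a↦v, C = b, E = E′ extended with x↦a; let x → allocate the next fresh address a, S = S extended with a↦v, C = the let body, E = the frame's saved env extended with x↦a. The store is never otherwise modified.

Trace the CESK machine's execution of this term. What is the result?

Answer: 5

Execution trace:
0. <C=(let p = ((λy. ((λq. y) y)) 5) in (let y = p in p)), E=∅, S=∅, K=∅>
1. <C=((λy. ((λq. y) y)) 5), E=∅, S=∅, K=[let p]>
2. <C=(λy. ((λq. y) y)), E=∅, S=∅, K=[arg :: let p]>
3. <C=5, E=∅, S=∅, K=[fun :: let p]>
4. <C=((λq. y) y), E={y↦0}, S={0↦5}, K=[let p]>
5. <C=(λq. y), E={y↦0}, S={0↦5}, K=[arg :: let p]>
6. <C=y, E={y↦0}, S={0↦5}, K=[fun :: let p]>
7. <C=y, E={q↦1, y↦0}, S={0↦5, 1↦5}, K=[let p]>
8. <C=(let y = p in p), E={p↦2}, S={0↦5, 1↦5, 2↦5}, K=∅>
9. <C=p, E={p↦2}, S={0↦5, 1↦5, 2↦5}, K=[let y]>
10. <C=p, E={y↦3, p↦2}, S={0↦5, 1↦5, 2↦5, 3↦5}, K=∅>
→ final value 5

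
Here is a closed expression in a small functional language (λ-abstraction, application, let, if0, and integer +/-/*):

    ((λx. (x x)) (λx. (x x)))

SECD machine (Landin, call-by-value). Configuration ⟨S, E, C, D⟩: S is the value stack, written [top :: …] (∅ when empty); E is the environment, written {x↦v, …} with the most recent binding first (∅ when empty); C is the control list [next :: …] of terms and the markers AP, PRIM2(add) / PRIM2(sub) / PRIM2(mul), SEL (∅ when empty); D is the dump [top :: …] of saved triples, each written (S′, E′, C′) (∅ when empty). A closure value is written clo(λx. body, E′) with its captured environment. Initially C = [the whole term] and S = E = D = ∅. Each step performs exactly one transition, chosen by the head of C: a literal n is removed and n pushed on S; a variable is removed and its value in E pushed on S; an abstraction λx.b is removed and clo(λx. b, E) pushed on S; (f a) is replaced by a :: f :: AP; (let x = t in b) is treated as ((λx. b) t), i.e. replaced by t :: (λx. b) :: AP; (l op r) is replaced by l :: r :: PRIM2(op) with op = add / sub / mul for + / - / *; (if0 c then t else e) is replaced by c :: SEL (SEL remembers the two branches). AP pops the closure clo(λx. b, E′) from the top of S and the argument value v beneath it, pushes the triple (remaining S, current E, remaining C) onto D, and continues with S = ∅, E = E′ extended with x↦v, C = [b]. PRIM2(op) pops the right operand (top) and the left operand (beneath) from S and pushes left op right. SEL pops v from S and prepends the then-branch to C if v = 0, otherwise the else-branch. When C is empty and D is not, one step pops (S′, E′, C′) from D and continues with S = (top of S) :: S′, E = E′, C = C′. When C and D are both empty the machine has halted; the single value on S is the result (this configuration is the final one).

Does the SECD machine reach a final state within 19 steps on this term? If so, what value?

t=0: ⟨S=∅; E=∅; C=[((λx. (x x)) (λx. (x x)))]; D=∅⟩
t=1: ⟨S=∅; E=∅; C=[(λx. (x x)) :: (λx. (x x)) :: AP]; D=∅⟩
t=2: ⟨S=[clo(λx. (x x), ∅)]; E=∅; C=[(λx. (x x)) :: AP]; D=∅⟩
t=3: ⟨S=[clo(λx. (x x), ∅) :: clo(λx. (x x), ∅)]; E=∅; C=[AP]; D=∅⟩
t=4: ⟨S=∅; E={x↦clo(λx. (x x), ∅)}; C=[(x x)]; D=[(∅, ∅, ∅)]⟩
t=5: ⟨S=∅; E={x↦clo(λx. (x x), ∅)}; C=[x :: x :: AP]; D=[(∅, ∅, ∅)]⟩
t=6: ⟨S=[clo(λx. (x x), ∅)]; E={x↦clo(λx. (x x), ∅)}; C=[x :: AP]; D=[(∅, ∅, ∅)]⟩
t=7: ⟨S=[clo(λx. (x x), ∅) :: clo(λx. (x x), ∅)]; E={x↦clo(λx. (x x), ∅)}; C=[AP]; D=[(∅, ∅, ∅)]⟩
t=8: ⟨S=∅; E={x↦clo(λx. (x x), ∅)}; C=[(x x)]; D=[(∅, {x↦clo(λx. (x x), ∅)}, ∅) :: (∅, ∅, ∅)]⟩
t=9: ⟨S=∅; E={x↦clo(λx. (x x), ∅)}; C=[x :: x :: AP]; D=[(∅, {x↦clo(λx. (x x), ∅)}, ∅) :: (∅, ∅, ∅)]⟩
t=10: ⟨S=[clo(λx. (x x), ∅)]; E={x↦clo(λx. (x x), ∅)}; C=[x :: AP]; D=[(∅, {x↦clo(λx. (x x), ∅)}, ∅) :: (∅, ∅, ∅)]⟩
t=11: ⟨S=[clo(λx. (x x), ∅) :: clo(λx. (x x), ∅)]; E={x↦clo(λx. (x x), ∅)}; C=[AP]; D=[(∅, {x↦clo(λx. (x x), ∅)}, ∅) :: (∅, ∅, ∅)]⟩
t=12: ⟨S=∅; E={x↦clo(λx. (x x), ∅)}; C=[(x x)]; D=[(∅, {x↦clo(λx. (x x), ∅)}, ∅) :: (∅, {x↦clo(λx. (x x), ∅)}, ∅) :: (∅, ∅, ∅)]⟩
t=13: ⟨S=∅; E={x↦clo(λx. (x x), ∅)}; C=[x :: x :: AP]; D=[(∅, {x↦clo(λx. (x x), ∅)}, ∅) :: (∅, {x↦clo(λx. (x x), ∅)}, ∅) :: (∅, ∅, ∅)]⟩
t=14: ⟨S=[clo(λx. (x x), ∅)]; E={x↦clo(λx. (x x), ∅)}; C=[x :: AP]; D=[(∅, {x↦clo(λx. (x x), ∅)}, ∅) :: (∅, {x↦clo(λx. (x x), ∅)}, ∅) :: (∅, ∅, ∅)]⟩
t=15: ⟨S=[clo(λx. (x x), ∅) :: clo(λx. (x x), ∅)]; E={x↦clo(λx. (x x), ∅)}; C=[AP]; D=[(∅, {x↦clo(λx. (x x), ∅)}, ∅) :: (∅, {x↦clo(λx. (x x), ∅)}, ∅) :: (∅, ∅, ∅)]⟩
t=16: ⟨S=∅; E={x↦clo(λx. (x x), ∅)}; C=[(x x)]; D=[(∅, {x↦clo(λx. (x x), ∅)}, ∅) :: (∅, {x↦clo(λx. (x x), ∅)}, ∅) :: (∅, {x↦clo(λx. (x x), ∅)}, ∅) :: (∅, ∅, ∅)]⟩
t=17: ⟨S=∅; E={x↦clo(λx. (x x), ∅)}; C=[x :: x :: AP]; D=[(∅, {x↦clo(λx. (x x), ∅)}, ∅) :: (∅, {x↦clo(λx. (x x), ∅)}, ∅) :: (∅, {x↦clo(λx. (x x), ∅)}, ∅) :: (∅, ∅, ∅)]⟩
t=18: ⟨S=[clo(λx. (x x), ∅)]; E={x↦clo(λx. (x x), ∅)}; C=[x :: AP]; D=[(∅, {x↦clo(λx. (x x), ∅)}, ∅) :: (∅, {x↦clo(λx. (x x), ∅)}, ∅) :: (∅, {x↦clo(λx. (x x), ∅)}, ∅) :: (∅, ∅, ∅)]⟩
t=19: ⟨S=[clo(λx. (x x), ∅) :: clo(λx. (x x), ∅)]; E={x↦clo(λx. (x x), ∅)}; C=[AP]; D=[(∅, {x↦clo(λx. (x x), ∅)}, ∅) :: (∅, {x↦clo(λx. (x x), ∅)}, ∅) :: (∅, {x↦clo(λx. (x x), ∅)}, ∅) :: (∅, ∅, ∅)]⟩
→ 19 transitions taken and the configuration is still not final: no result within 19 steps

Answer: DIVERGES (no final state within 19 steps)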